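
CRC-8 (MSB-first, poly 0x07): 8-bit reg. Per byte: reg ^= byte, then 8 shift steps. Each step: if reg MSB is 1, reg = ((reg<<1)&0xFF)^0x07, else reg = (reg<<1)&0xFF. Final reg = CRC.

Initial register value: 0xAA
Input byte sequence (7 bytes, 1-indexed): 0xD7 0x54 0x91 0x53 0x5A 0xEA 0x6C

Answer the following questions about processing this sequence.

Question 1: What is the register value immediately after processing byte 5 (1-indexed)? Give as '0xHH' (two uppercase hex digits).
After byte 1 (0xD7): reg=0x74
After byte 2 (0x54): reg=0xE0
After byte 3 (0x91): reg=0x50
After byte 4 (0x53): reg=0x09
After byte 5 (0x5A): reg=0xBE

Answer: 0xBE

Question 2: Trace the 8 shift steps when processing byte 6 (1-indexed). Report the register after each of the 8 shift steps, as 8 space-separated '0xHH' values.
After byte 1 (0xD7): reg=0x74
After byte 2 (0x54): reg=0xE0
After byte 3 (0x91): reg=0x50
After byte 4 (0x53): reg=0x09
After byte 5 (0x5A): reg=0xBE
Register before byte 6: 0xBE
After XOR with byte 0xEA: 0x54

Answer: 0xA8 0x57 0xAE 0x5B 0xB6 0x6B 0xD6 0xAB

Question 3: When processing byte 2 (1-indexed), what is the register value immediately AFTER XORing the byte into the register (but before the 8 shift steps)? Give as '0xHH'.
Register before byte 2: 0x74
Byte 2: 0x54
0x74 XOR 0x54 = 0x20

Answer: 0x20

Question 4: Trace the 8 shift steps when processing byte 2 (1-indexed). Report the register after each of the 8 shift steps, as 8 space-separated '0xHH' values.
After byte 1 (0xD7): reg=0x74
Register before byte 2: 0x74
After XOR with byte 0x54: 0x20

Answer: 0x40 0x80 0x07 0x0E 0x1C 0x38 0x70 0xE0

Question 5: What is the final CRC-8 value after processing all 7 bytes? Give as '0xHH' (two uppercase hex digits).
After byte 1 (0xD7): reg=0x74
After byte 2 (0x54): reg=0xE0
After byte 3 (0x91): reg=0x50
After byte 4 (0x53): reg=0x09
After byte 5 (0x5A): reg=0xBE
After byte 6 (0xEA): reg=0xAB
After byte 7 (0x6C): reg=0x5B

Answer: 0x5B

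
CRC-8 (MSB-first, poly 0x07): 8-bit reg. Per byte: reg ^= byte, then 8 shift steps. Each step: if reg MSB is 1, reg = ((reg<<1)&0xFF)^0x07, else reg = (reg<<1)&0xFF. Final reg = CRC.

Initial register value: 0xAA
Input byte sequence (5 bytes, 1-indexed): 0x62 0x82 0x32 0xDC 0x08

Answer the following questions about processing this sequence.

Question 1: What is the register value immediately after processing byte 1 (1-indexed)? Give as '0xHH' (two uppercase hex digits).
Answer: 0x76

Derivation:
After byte 1 (0x62): reg=0x76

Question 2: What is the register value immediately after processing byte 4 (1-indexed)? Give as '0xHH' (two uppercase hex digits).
Answer: 0x0E

Derivation:
After byte 1 (0x62): reg=0x76
After byte 2 (0x82): reg=0xC2
After byte 3 (0x32): reg=0xDE
After byte 4 (0xDC): reg=0x0E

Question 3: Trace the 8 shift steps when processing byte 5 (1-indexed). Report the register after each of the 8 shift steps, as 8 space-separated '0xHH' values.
After byte 1 (0x62): reg=0x76
After byte 2 (0x82): reg=0xC2
After byte 3 (0x32): reg=0xDE
After byte 4 (0xDC): reg=0x0E
Register before byte 5: 0x0E
After XOR with byte 0x08: 0x06

Answer: 0x0C 0x18 0x30 0x60 0xC0 0x87 0x09 0x12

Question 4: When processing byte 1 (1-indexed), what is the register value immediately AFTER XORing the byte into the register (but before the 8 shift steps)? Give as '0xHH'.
Answer: 0xC8

Derivation:
Register before byte 1: 0xAA
Byte 1: 0x62
0xAA XOR 0x62 = 0xC8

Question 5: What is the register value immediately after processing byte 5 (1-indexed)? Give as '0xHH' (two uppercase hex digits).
Answer: 0x12

Derivation:
After byte 1 (0x62): reg=0x76
After byte 2 (0x82): reg=0xC2
After byte 3 (0x32): reg=0xDE
After byte 4 (0xDC): reg=0x0E
After byte 5 (0x08): reg=0x12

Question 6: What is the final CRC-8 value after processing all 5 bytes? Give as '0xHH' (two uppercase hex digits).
After byte 1 (0x62): reg=0x76
After byte 2 (0x82): reg=0xC2
After byte 3 (0x32): reg=0xDE
After byte 4 (0xDC): reg=0x0E
After byte 5 (0x08): reg=0x12

Answer: 0x12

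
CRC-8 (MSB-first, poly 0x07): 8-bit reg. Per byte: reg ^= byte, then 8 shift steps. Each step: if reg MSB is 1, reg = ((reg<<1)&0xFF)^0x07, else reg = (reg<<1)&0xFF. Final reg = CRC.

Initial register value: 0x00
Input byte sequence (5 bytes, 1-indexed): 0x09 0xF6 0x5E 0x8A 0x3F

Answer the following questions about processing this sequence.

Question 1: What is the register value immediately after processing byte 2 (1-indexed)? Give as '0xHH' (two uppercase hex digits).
Answer: 0x71

Derivation:
After byte 1 (0x09): reg=0x3F
After byte 2 (0xF6): reg=0x71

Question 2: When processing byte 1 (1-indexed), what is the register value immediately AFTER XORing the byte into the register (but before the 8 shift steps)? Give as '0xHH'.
Register before byte 1: 0x00
Byte 1: 0x09
0x00 XOR 0x09 = 0x09

Answer: 0x09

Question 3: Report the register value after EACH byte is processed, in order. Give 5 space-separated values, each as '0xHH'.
0x3F 0x71 0xCD 0xD2 0x8D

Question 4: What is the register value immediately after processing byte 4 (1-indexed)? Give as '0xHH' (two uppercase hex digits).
After byte 1 (0x09): reg=0x3F
After byte 2 (0xF6): reg=0x71
After byte 3 (0x5E): reg=0xCD
After byte 4 (0x8A): reg=0xD2

Answer: 0xD2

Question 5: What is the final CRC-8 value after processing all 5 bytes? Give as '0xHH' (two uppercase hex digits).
After byte 1 (0x09): reg=0x3F
After byte 2 (0xF6): reg=0x71
After byte 3 (0x5E): reg=0xCD
After byte 4 (0x8A): reg=0xD2
After byte 5 (0x3F): reg=0x8D

Answer: 0x8D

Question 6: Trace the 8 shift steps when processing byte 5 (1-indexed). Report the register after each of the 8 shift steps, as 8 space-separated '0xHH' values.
Answer: 0xDD 0xBD 0x7D 0xFA 0xF3 0xE1 0xC5 0x8D

Derivation:
After byte 1 (0x09): reg=0x3F
After byte 2 (0xF6): reg=0x71
After byte 3 (0x5E): reg=0xCD
After byte 4 (0x8A): reg=0xD2
Register before byte 5: 0xD2
After XOR with byte 0x3F: 0xED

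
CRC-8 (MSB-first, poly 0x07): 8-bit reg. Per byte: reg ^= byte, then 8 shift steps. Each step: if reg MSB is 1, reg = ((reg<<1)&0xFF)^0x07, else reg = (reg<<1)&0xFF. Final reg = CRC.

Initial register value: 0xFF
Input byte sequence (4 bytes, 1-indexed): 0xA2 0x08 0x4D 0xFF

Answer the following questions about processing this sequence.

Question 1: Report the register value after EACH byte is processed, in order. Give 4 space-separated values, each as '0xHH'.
0x94 0xDD 0xF9 0x12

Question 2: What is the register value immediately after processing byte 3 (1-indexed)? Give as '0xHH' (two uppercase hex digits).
After byte 1 (0xA2): reg=0x94
After byte 2 (0x08): reg=0xDD
After byte 3 (0x4D): reg=0xF9

Answer: 0xF9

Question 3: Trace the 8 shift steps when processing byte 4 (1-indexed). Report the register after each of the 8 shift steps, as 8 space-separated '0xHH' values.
After byte 1 (0xA2): reg=0x94
After byte 2 (0x08): reg=0xDD
After byte 3 (0x4D): reg=0xF9
Register before byte 4: 0xF9
After XOR with byte 0xFF: 0x06

Answer: 0x0C 0x18 0x30 0x60 0xC0 0x87 0x09 0x12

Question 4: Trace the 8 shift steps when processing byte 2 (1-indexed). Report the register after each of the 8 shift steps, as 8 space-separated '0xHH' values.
Answer: 0x3F 0x7E 0xFC 0xFF 0xF9 0xF5 0xED 0xDD

Derivation:
After byte 1 (0xA2): reg=0x94
Register before byte 2: 0x94
After XOR with byte 0x08: 0x9C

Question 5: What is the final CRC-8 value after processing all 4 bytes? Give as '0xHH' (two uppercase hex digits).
After byte 1 (0xA2): reg=0x94
After byte 2 (0x08): reg=0xDD
After byte 3 (0x4D): reg=0xF9
After byte 4 (0xFF): reg=0x12

Answer: 0x12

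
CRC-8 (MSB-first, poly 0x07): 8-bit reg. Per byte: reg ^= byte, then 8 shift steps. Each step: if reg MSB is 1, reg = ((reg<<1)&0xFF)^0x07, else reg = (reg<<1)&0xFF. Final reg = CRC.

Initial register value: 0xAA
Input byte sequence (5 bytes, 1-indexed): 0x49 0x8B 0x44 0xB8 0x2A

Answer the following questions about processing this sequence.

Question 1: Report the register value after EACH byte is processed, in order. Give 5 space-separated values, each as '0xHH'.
0xA7 0xC4 0x89 0x97 0x3A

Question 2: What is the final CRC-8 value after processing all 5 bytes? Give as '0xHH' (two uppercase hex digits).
Answer: 0x3A

Derivation:
After byte 1 (0x49): reg=0xA7
After byte 2 (0x8B): reg=0xC4
After byte 3 (0x44): reg=0x89
After byte 4 (0xB8): reg=0x97
After byte 5 (0x2A): reg=0x3A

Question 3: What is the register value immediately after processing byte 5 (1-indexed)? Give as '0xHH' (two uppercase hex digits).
After byte 1 (0x49): reg=0xA7
After byte 2 (0x8B): reg=0xC4
After byte 3 (0x44): reg=0x89
After byte 4 (0xB8): reg=0x97
After byte 5 (0x2A): reg=0x3A

Answer: 0x3A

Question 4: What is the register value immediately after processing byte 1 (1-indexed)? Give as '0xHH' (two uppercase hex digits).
Answer: 0xA7

Derivation:
After byte 1 (0x49): reg=0xA7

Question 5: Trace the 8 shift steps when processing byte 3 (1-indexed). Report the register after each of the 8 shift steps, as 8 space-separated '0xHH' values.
Answer: 0x07 0x0E 0x1C 0x38 0x70 0xE0 0xC7 0x89

Derivation:
After byte 1 (0x49): reg=0xA7
After byte 2 (0x8B): reg=0xC4
Register before byte 3: 0xC4
After XOR with byte 0x44: 0x80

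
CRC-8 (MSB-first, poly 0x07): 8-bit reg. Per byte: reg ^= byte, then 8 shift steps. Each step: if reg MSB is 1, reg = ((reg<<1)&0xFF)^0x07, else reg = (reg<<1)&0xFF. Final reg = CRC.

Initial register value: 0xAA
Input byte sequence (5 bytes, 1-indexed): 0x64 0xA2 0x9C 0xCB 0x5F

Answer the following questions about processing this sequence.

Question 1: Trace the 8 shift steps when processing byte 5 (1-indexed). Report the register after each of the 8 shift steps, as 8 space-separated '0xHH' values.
After byte 1 (0x64): reg=0x64
After byte 2 (0xA2): reg=0x5C
After byte 3 (0x9C): reg=0x4E
After byte 4 (0xCB): reg=0x92
Register before byte 5: 0x92
After XOR with byte 0x5F: 0xCD

Answer: 0x9D 0x3D 0x7A 0xF4 0xEF 0xD9 0xB5 0x6D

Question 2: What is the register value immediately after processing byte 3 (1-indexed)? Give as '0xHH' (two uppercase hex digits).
Answer: 0x4E

Derivation:
After byte 1 (0x64): reg=0x64
After byte 2 (0xA2): reg=0x5C
After byte 3 (0x9C): reg=0x4E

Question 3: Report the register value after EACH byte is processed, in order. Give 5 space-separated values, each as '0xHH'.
0x64 0x5C 0x4E 0x92 0x6D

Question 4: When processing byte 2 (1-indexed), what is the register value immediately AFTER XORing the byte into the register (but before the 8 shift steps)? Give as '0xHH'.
Register before byte 2: 0x64
Byte 2: 0xA2
0x64 XOR 0xA2 = 0xC6

Answer: 0xC6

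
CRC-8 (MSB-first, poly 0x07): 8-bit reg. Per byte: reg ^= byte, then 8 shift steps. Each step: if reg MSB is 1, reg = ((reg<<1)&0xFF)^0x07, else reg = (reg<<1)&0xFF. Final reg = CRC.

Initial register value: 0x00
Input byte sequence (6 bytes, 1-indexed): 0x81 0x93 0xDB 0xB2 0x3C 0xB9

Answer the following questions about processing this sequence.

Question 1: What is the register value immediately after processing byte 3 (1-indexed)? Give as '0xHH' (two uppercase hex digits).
After byte 1 (0x81): reg=0x8E
After byte 2 (0x93): reg=0x53
After byte 3 (0xDB): reg=0xB1

Answer: 0xB1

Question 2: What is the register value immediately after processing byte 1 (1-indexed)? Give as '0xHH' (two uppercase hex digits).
Answer: 0x8E

Derivation:
After byte 1 (0x81): reg=0x8E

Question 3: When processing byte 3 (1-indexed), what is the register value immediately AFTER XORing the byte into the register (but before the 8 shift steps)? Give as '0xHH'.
Register before byte 3: 0x53
Byte 3: 0xDB
0x53 XOR 0xDB = 0x88

Answer: 0x88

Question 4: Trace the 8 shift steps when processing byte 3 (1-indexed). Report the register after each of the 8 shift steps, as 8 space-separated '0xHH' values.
Answer: 0x17 0x2E 0x5C 0xB8 0x77 0xEE 0xDB 0xB1

Derivation:
After byte 1 (0x81): reg=0x8E
After byte 2 (0x93): reg=0x53
Register before byte 3: 0x53
After XOR with byte 0xDB: 0x88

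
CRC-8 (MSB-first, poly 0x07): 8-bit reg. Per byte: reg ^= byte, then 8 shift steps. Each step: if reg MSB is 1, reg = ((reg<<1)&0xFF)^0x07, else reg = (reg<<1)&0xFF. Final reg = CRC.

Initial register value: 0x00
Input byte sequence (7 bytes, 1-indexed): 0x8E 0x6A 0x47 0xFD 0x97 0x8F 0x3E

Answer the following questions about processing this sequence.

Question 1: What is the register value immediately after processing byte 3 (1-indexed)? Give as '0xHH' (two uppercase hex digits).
After byte 1 (0x8E): reg=0xA3
After byte 2 (0x6A): reg=0x71
After byte 3 (0x47): reg=0x82

Answer: 0x82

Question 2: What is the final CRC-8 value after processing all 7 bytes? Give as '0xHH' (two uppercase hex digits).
Answer: 0x90

Derivation:
After byte 1 (0x8E): reg=0xA3
After byte 2 (0x6A): reg=0x71
After byte 3 (0x47): reg=0x82
After byte 4 (0xFD): reg=0x7A
After byte 5 (0x97): reg=0x8D
After byte 6 (0x8F): reg=0x0E
After byte 7 (0x3E): reg=0x90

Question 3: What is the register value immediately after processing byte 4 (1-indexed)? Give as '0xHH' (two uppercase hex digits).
Answer: 0x7A

Derivation:
After byte 1 (0x8E): reg=0xA3
After byte 2 (0x6A): reg=0x71
After byte 3 (0x47): reg=0x82
After byte 4 (0xFD): reg=0x7A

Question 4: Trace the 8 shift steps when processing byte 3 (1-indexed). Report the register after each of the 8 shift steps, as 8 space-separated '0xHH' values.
Answer: 0x6C 0xD8 0xB7 0x69 0xD2 0xA3 0x41 0x82

Derivation:
After byte 1 (0x8E): reg=0xA3
After byte 2 (0x6A): reg=0x71
Register before byte 3: 0x71
After XOR with byte 0x47: 0x36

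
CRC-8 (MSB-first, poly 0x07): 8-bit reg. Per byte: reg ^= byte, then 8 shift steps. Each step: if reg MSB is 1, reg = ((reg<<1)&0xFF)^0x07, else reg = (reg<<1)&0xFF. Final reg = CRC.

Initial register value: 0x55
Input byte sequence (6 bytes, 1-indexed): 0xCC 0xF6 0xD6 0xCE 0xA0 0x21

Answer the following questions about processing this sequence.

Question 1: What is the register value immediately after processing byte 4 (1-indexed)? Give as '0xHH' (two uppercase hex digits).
Answer: 0x41

Derivation:
After byte 1 (0xCC): reg=0xC6
After byte 2 (0xF6): reg=0x90
After byte 3 (0xD6): reg=0xD5
After byte 4 (0xCE): reg=0x41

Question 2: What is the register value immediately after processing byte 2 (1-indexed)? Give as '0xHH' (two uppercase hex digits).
Answer: 0x90

Derivation:
After byte 1 (0xCC): reg=0xC6
After byte 2 (0xF6): reg=0x90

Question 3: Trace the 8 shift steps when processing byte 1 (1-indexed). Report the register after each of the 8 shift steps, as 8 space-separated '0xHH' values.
Answer: 0x35 0x6A 0xD4 0xAF 0x59 0xB2 0x63 0xC6

Derivation:
Register before byte 1: 0x55
After XOR with byte 0xCC: 0x99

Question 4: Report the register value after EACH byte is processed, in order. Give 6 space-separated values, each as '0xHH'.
0xC6 0x90 0xD5 0x41 0xA9 0xB1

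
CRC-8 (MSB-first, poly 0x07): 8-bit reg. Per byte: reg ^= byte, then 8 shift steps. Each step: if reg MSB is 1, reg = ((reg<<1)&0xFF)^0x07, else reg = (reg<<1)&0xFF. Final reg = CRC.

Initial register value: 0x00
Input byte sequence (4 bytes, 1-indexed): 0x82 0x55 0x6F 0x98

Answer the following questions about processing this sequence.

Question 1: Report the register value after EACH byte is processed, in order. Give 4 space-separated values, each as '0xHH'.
0x87 0x30 0x9A 0x0E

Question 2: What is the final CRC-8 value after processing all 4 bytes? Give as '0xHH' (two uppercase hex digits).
After byte 1 (0x82): reg=0x87
After byte 2 (0x55): reg=0x30
After byte 3 (0x6F): reg=0x9A
After byte 4 (0x98): reg=0x0E

Answer: 0x0E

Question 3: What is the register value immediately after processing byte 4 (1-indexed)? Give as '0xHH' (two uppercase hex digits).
Answer: 0x0E

Derivation:
After byte 1 (0x82): reg=0x87
After byte 2 (0x55): reg=0x30
After byte 3 (0x6F): reg=0x9A
After byte 4 (0x98): reg=0x0E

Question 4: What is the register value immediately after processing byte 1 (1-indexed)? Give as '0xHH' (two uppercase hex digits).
After byte 1 (0x82): reg=0x87

Answer: 0x87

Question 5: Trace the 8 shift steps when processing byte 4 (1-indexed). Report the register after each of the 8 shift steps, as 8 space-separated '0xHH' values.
After byte 1 (0x82): reg=0x87
After byte 2 (0x55): reg=0x30
After byte 3 (0x6F): reg=0x9A
Register before byte 4: 0x9A
After XOR with byte 0x98: 0x02

Answer: 0x04 0x08 0x10 0x20 0x40 0x80 0x07 0x0E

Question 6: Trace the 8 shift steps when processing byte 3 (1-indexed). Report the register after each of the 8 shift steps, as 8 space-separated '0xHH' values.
Answer: 0xBE 0x7B 0xF6 0xEB 0xD1 0xA5 0x4D 0x9A

Derivation:
After byte 1 (0x82): reg=0x87
After byte 2 (0x55): reg=0x30
Register before byte 3: 0x30
After XOR with byte 0x6F: 0x5F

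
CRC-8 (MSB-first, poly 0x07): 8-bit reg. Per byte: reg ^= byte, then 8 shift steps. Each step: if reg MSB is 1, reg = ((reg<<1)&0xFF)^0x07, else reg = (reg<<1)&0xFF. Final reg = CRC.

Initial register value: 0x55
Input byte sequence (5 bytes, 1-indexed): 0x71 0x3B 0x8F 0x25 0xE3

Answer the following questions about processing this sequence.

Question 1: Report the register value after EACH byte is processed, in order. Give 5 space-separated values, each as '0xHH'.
0xFC 0x5B 0x22 0x15 0xCC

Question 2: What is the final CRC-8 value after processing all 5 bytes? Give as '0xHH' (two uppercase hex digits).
Answer: 0xCC

Derivation:
After byte 1 (0x71): reg=0xFC
After byte 2 (0x3B): reg=0x5B
After byte 3 (0x8F): reg=0x22
After byte 4 (0x25): reg=0x15
After byte 5 (0xE3): reg=0xCC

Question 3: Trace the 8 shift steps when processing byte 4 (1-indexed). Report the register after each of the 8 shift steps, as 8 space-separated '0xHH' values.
Answer: 0x0E 0x1C 0x38 0x70 0xE0 0xC7 0x89 0x15

Derivation:
After byte 1 (0x71): reg=0xFC
After byte 2 (0x3B): reg=0x5B
After byte 3 (0x8F): reg=0x22
Register before byte 4: 0x22
After XOR with byte 0x25: 0x07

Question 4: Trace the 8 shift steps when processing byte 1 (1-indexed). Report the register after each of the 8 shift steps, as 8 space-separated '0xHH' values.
Register before byte 1: 0x55
After XOR with byte 0x71: 0x24

Answer: 0x48 0x90 0x27 0x4E 0x9C 0x3F 0x7E 0xFC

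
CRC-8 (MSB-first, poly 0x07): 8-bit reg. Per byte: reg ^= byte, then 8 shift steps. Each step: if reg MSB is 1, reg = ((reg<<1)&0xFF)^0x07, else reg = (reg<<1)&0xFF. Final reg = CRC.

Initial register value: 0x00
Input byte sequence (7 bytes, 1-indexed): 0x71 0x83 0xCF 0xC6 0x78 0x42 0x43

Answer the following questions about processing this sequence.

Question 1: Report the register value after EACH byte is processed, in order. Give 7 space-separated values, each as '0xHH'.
0x50 0x37 0xE6 0xE0 0xC1 0x80 0x47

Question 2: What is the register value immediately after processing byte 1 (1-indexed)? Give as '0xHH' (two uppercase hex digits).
After byte 1 (0x71): reg=0x50

Answer: 0x50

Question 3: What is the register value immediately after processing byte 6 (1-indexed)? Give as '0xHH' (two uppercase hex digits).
Answer: 0x80

Derivation:
After byte 1 (0x71): reg=0x50
After byte 2 (0x83): reg=0x37
After byte 3 (0xCF): reg=0xE6
After byte 4 (0xC6): reg=0xE0
After byte 5 (0x78): reg=0xC1
After byte 6 (0x42): reg=0x80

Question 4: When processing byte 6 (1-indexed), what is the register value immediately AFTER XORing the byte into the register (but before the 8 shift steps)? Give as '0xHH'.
Register before byte 6: 0xC1
Byte 6: 0x42
0xC1 XOR 0x42 = 0x83

Answer: 0x83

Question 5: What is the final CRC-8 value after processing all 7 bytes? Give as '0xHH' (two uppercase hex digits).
After byte 1 (0x71): reg=0x50
After byte 2 (0x83): reg=0x37
After byte 3 (0xCF): reg=0xE6
After byte 4 (0xC6): reg=0xE0
After byte 5 (0x78): reg=0xC1
After byte 6 (0x42): reg=0x80
After byte 7 (0x43): reg=0x47

Answer: 0x47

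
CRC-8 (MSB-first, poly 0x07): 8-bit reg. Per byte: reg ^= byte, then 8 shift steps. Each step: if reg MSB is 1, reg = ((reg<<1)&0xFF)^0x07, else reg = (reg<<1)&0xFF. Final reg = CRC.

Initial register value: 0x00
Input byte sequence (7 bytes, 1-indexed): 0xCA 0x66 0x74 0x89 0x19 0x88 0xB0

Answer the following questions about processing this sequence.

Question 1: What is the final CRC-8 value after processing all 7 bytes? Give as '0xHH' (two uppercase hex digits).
Answer: 0x3E

Derivation:
After byte 1 (0xCA): reg=0x78
After byte 2 (0x66): reg=0x5A
After byte 3 (0x74): reg=0xCA
After byte 4 (0x89): reg=0xCE
After byte 5 (0x19): reg=0x2B
After byte 6 (0x88): reg=0x60
After byte 7 (0xB0): reg=0x3E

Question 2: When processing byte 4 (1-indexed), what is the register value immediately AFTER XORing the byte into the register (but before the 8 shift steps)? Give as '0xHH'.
Register before byte 4: 0xCA
Byte 4: 0x89
0xCA XOR 0x89 = 0x43

Answer: 0x43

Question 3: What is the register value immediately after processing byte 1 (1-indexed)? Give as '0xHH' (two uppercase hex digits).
After byte 1 (0xCA): reg=0x78

Answer: 0x78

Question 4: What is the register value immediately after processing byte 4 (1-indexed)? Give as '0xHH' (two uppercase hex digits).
After byte 1 (0xCA): reg=0x78
After byte 2 (0x66): reg=0x5A
After byte 3 (0x74): reg=0xCA
After byte 4 (0x89): reg=0xCE

Answer: 0xCE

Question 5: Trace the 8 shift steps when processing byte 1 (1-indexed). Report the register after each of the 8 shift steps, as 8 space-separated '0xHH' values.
Register before byte 1: 0x00
After XOR with byte 0xCA: 0xCA

Answer: 0x93 0x21 0x42 0x84 0x0F 0x1E 0x3C 0x78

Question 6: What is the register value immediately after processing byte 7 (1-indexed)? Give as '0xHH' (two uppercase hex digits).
After byte 1 (0xCA): reg=0x78
After byte 2 (0x66): reg=0x5A
After byte 3 (0x74): reg=0xCA
After byte 4 (0x89): reg=0xCE
After byte 5 (0x19): reg=0x2B
After byte 6 (0x88): reg=0x60
After byte 7 (0xB0): reg=0x3E

Answer: 0x3E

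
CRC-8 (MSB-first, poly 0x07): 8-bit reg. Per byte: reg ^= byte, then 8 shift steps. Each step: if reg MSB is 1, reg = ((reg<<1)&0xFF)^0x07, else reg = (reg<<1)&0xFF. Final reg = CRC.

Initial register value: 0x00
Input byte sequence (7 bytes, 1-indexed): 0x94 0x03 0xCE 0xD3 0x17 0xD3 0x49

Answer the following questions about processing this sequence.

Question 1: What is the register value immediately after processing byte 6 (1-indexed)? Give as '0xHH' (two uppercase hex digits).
After byte 1 (0x94): reg=0xE5
After byte 2 (0x03): reg=0xBC
After byte 3 (0xCE): reg=0x59
After byte 4 (0xD3): reg=0xBF
After byte 5 (0x17): reg=0x51
After byte 6 (0xD3): reg=0x87

Answer: 0x87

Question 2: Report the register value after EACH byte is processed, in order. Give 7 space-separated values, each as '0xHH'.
0xE5 0xBC 0x59 0xBF 0x51 0x87 0x64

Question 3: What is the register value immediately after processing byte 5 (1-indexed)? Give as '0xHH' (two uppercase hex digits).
After byte 1 (0x94): reg=0xE5
After byte 2 (0x03): reg=0xBC
After byte 3 (0xCE): reg=0x59
After byte 4 (0xD3): reg=0xBF
After byte 5 (0x17): reg=0x51

Answer: 0x51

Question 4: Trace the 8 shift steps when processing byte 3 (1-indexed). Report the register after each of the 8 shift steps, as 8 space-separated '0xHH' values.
Answer: 0xE4 0xCF 0x99 0x35 0x6A 0xD4 0xAF 0x59

Derivation:
After byte 1 (0x94): reg=0xE5
After byte 2 (0x03): reg=0xBC
Register before byte 3: 0xBC
After XOR with byte 0xCE: 0x72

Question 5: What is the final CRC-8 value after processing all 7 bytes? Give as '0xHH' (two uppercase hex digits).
After byte 1 (0x94): reg=0xE5
After byte 2 (0x03): reg=0xBC
After byte 3 (0xCE): reg=0x59
After byte 4 (0xD3): reg=0xBF
After byte 5 (0x17): reg=0x51
After byte 6 (0xD3): reg=0x87
After byte 7 (0x49): reg=0x64

Answer: 0x64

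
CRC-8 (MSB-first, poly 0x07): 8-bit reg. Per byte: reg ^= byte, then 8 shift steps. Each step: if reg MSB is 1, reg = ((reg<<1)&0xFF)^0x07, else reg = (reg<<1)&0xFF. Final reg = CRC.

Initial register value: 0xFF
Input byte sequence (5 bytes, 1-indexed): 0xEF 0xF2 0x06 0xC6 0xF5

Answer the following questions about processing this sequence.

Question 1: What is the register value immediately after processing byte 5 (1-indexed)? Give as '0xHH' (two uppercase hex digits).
After byte 1 (0xEF): reg=0x70
After byte 2 (0xF2): reg=0x87
After byte 3 (0x06): reg=0x8E
After byte 4 (0xC6): reg=0xFF
After byte 5 (0xF5): reg=0x36

Answer: 0x36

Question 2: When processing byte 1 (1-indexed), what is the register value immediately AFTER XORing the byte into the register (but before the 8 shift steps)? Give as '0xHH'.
Answer: 0x10

Derivation:
Register before byte 1: 0xFF
Byte 1: 0xEF
0xFF XOR 0xEF = 0x10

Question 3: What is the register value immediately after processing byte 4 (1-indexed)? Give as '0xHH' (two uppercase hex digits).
After byte 1 (0xEF): reg=0x70
After byte 2 (0xF2): reg=0x87
After byte 3 (0x06): reg=0x8E
After byte 4 (0xC6): reg=0xFF

Answer: 0xFF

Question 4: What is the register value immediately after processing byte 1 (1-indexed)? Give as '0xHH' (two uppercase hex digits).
After byte 1 (0xEF): reg=0x70

Answer: 0x70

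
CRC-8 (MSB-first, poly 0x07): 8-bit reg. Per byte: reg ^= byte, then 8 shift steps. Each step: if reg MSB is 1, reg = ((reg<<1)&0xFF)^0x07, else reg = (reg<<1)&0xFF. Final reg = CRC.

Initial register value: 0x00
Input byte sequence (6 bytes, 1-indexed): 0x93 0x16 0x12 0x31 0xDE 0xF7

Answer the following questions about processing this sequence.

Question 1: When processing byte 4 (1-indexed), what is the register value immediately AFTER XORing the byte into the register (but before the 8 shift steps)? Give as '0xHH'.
Register before byte 4: 0x43
Byte 4: 0x31
0x43 XOR 0x31 = 0x72

Answer: 0x72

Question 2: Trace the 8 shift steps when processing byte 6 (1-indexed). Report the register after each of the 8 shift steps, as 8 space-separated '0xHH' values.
After byte 1 (0x93): reg=0xF0
After byte 2 (0x16): reg=0xBC
After byte 3 (0x12): reg=0x43
After byte 4 (0x31): reg=0x59
After byte 5 (0xDE): reg=0x9C
Register before byte 6: 0x9C
After XOR with byte 0xF7: 0x6B

Answer: 0xD6 0xAB 0x51 0xA2 0x43 0x86 0x0B 0x16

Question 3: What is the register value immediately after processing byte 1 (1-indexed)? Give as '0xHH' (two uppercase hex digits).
Answer: 0xF0

Derivation:
After byte 1 (0x93): reg=0xF0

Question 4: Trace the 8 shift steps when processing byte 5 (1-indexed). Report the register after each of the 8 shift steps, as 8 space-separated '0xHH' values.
Answer: 0x09 0x12 0x24 0x48 0x90 0x27 0x4E 0x9C

Derivation:
After byte 1 (0x93): reg=0xF0
After byte 2 (0x16): reg=0xBC
After byte 3 (0x12): reg=0x43
After byte 4 (0x31): reg=0x59
Register before byte 5: 0x59
After XOR with byte 0xDE: 0x87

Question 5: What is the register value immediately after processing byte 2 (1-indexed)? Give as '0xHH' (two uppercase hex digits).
After byte 1 (0x93): reg=0xF0
After byte 2 (0x16): reg=0xBC

Answer: 0xBC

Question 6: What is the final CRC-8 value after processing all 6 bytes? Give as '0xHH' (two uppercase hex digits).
Answer: 0x16

Derivation:
After byte 1 (0x93): reg=0xF0
After byte 2 (0x16): reg=0xBC
After byte 3 (0x12): reg=0x43
After byte 4 (0x31): reg=0x59
After byte 5 (0xDE): reg=0x9C
After byte 6 (0xF7): reg=0x16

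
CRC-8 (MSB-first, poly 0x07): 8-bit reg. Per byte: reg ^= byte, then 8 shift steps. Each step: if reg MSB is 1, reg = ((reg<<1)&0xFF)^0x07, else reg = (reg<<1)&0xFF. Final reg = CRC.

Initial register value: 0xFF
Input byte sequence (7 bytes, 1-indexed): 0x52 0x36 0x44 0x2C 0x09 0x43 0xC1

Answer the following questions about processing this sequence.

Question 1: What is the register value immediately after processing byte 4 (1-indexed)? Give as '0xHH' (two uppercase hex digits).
Answer: 0x56

Derivation:
After byte 1 (0x52): reg=0x4A
After byte 2 (0x36): reg=0x73
After byte 3 (0x44): reg=0x85
After byte 4 (0x2C): reg=0x56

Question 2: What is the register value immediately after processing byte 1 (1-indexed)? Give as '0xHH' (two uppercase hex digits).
Answer: 0x4A

Derivation:
After byte 1 (0x52): reg=0x4A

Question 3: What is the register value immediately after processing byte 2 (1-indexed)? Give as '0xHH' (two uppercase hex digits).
Answer: 0x73

Derivation:
After byte 1 (0x52): reg=0x4A
After byte 2 (0x36): reg=0x73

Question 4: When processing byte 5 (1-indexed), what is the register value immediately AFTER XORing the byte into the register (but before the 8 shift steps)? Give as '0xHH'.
Answer: 0x5F

Derivation:
Register before byte 5: 0x56
Byte 5: 0x09
0x56 XOR 0x09 = 0x5F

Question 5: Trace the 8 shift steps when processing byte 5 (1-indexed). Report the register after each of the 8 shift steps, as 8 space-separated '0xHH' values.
Answer: 0xBE 0x7B 0xF6 0xEB 0xD1 0xA5 0x4D 0x9A

Derivation:
After byte 1 (0x52): reg=0x4A
After byte 2 (0x36): reg=0x73
After byte 3 (0x44): reg=0x85
After byte 4 (0x2C): reg=0x56
Register before byte 5: 0x56
After XOR with byte 0x09: 0x5F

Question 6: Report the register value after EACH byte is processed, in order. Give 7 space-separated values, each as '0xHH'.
0x4A 0x73 0x85 0x56 0x9A 0x01 0x4E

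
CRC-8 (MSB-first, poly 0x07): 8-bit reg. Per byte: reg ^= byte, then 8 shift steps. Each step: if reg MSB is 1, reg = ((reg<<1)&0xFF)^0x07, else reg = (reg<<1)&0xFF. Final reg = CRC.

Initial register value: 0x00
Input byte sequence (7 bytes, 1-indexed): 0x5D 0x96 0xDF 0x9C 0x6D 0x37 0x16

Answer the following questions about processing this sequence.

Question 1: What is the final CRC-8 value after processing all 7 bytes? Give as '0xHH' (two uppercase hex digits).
After byte 1 (0x5D): reg=0x94
After byte 2 (0x96): reg=0x0E
After byte 3 (0xDF): reg=0x39
After byte 4 (0x9C): reg=0x72
After byte 5 (0x6D): reg=0x5D
After byte 6 (0x37): reg=0x11
After byte 7 (0x16): reg=0x15

Answer: 0x15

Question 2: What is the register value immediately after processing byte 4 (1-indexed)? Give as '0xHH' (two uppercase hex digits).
After byte 1 (0x5D): reg=0x94
After byte 2 (0x96): reg=0x0E
After byte 3 (0xDF): reg=0x39
After byte 4 (0x9C): reg=0x72

Answer: 0x72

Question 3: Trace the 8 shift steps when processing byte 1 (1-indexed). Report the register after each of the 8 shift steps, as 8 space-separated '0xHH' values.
Register before byte 1: 0x00
After XOR with byte 0x5D: 0x5D

Answer: 0xBA 0x73 0xE6 0xCB 0x91 0x25 0x4A 0x94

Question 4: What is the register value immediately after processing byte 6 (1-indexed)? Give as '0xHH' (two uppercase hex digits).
After byte 1 (0x5D): reg=0x94
After byte 2 (0x96): reg=0x0E
After byte 3 (0xDF): reg=0x39
After byte 4 (0x9C): reg=0x72
After byte 5 (0x6D): reg=0x5D
After byte 6 (0x37): reg=0x11

Answer: 0x11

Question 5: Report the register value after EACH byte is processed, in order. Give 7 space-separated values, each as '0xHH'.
0x94 0x0E 0x39 0x72 0x5D 0x11 0x15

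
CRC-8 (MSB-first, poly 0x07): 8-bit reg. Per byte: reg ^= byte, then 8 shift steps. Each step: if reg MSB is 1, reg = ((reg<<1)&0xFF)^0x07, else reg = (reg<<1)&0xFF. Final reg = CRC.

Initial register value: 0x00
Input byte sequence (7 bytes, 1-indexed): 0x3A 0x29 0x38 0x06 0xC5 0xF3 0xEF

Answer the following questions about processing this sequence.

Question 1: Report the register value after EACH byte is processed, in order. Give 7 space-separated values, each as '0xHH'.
0xA6 0xA4 0xDD 0x0F 0x78 0xB8 0xA2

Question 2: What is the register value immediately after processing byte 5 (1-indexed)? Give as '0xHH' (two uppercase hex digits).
Answer: 0x78

Derivation:
After byte 1 (0x3A): reg=0xA6
After byte 2 (0x29): reg=0xA4
After byte 3 (0x38): reg=0xDD
After byte 4 (0x06): reg=0x0F
After byte 5 (0xC5): reg=0x78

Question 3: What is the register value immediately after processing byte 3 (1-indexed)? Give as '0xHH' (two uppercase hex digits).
Answer: 0xDD

Derivation:
After byte 1 (0x3A): reg=0xA6
After byte 2 (0x29): reg=0xA4
After byte 3 (0x38): reg=0xDD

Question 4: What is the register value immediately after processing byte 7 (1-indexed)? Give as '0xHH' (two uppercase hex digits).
Answer: 0xA2

Derivation:
After byte 1 (0x3A): reg=0xA6
After byte 2 (0x29): reg=0xA4
After byte 3 (0x38): reg=0xDD
After byte 4 (0x06): reg=0x0F
After byte 5 (0xC5): reg=0x78
After byte 6 (0xF3): reg=0xB8
After byte 7 (0xEF): reg=0xA2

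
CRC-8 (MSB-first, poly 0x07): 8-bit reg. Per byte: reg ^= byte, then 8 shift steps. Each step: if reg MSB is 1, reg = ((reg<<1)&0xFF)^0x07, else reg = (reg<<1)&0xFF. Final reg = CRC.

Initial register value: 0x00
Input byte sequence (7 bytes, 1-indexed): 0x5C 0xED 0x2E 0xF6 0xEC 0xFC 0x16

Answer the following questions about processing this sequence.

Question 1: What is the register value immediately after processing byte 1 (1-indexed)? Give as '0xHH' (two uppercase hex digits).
Answer: 0x93

Derivation:
After byte 1 (0x5C): reg=0x93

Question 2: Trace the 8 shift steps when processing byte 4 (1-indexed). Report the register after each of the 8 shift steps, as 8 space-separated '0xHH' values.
After byte 1 (0x5C): reg=0x93
After byte 2 (0xED): reg=0x7D
After byte 3 (0x2E): reg=0xBE
Register before byte 4: 0xBE
After XOR with byte 0xF6: 0x48

Answer: 0x90 0x27 0x4E 0x9C 0x3F 0x7E 0xFC 0xFF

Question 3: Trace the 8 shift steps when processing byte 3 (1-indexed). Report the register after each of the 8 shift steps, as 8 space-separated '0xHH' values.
Answer: 0xA6 0x4B 0x96 0x2B 0x56 0xAC 0x5F 0xBE

Derivation:
After byte 1 (0x5C): reg=0x93
After byte 2 (0xED): reg=0x7D
Register before byte 3: 0x7D
After XOR with byte 0x2E: 0x53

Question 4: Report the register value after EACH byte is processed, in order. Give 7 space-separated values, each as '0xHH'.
0x93 0x7D 0xBE 0xFF 0x79 0x92 0x95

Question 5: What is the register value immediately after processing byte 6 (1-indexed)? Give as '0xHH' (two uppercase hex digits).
After byte 1 (0x5C): reg=0x93
After byte 2 (0xED): reg=0x7D
After byte 3 (0x2E): reg=0xBE
After byte 4 (0xF6): reg=0xFF
After byte 5 (0xEC): reg=0x79
After byte 6 (0xFC): reg=0x92

Answer: 0x92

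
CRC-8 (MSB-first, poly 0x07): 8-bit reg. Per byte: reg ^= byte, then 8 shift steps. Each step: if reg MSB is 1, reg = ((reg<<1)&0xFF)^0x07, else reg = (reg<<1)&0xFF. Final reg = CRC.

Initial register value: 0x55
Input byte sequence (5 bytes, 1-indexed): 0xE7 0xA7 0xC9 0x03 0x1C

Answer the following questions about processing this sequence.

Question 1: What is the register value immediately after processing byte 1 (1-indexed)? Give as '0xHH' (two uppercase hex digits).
After byte 1 (0xE7): reg=0x17

Answer: 0x17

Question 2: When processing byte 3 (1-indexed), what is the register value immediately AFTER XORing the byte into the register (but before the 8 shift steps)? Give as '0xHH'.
Answer: 0xD0

Derivation:
Register before byte 3: 0x19
Byte 3: 0xC9
0x19 XOR 0xC9 = 0xD0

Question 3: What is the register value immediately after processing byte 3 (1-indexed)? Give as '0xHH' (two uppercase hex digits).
After byte 1 (0xE7): reg=0x17
After byte 2 (0xA7): reg=0x19
After byte 3 (0xC9): reg=0x3E

Answer: 0x3E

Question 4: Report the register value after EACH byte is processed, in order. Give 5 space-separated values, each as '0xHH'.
0x17 0x19 0x3E 0xB3 0x44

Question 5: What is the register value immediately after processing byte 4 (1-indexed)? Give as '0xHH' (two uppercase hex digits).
Answer: 0xB3

Derivation:
After byte 1 (0xE7): reg=0x17
After byte 2 (0xA7): reg=0x19
After byte 3 (0xC9): reg=0x3E
After byte 4 (0x03): reg=0xB3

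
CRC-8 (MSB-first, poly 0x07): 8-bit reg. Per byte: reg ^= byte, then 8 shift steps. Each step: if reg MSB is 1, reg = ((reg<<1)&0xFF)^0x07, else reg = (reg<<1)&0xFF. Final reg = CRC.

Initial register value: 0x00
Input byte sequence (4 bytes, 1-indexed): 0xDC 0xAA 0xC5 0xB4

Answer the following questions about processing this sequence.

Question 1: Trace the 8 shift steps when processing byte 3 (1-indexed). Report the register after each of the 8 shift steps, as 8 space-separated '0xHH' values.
After byte 1 (0xDC): reg=0x1A
After byte 2 (0xAA): reg=0x19
Register before byte 3: 0x19
After XOR with byte 0xC5: 0xDC

Answer: 0xBF 0x79 0xF2 0xE3 0xC1 0x85 0x0D 0x1A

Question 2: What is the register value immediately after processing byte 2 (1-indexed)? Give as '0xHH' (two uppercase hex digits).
After byte 1 (0xDC): reg=0x1A
After byte 2 (0xAA): reg=0x19

Answer: 0x19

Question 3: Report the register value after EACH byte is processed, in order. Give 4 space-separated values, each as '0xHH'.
0x1A 0x19 0x1A 0x43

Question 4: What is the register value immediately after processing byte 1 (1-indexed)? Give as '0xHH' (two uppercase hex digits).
Answer: 0x1A

Derivation:
After byte 1 (0xDC): reg=0x1A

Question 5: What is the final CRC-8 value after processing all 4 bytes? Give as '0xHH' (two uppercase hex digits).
Answer: 0x43

Derivation:
After byte 1 (0xDC): reg=0x1A
After byte 2 (0xAA): reg=0x19
After byte 3 (0xC5): reg=0x1A
After byte 4 (0xB4): reg=0x43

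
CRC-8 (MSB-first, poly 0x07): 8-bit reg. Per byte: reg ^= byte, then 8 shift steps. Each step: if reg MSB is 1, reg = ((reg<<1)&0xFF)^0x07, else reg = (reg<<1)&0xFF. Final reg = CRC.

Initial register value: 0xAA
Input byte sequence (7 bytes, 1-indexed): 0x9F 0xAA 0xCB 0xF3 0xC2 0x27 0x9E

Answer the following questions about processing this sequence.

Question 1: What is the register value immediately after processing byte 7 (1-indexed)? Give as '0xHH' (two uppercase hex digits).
Answer: 0x86

Derivation:
After byte 1 (0x9F): reg=0x8B
After byte 2 (0xAA): reg=0xE7
After byte 3 (0xCB): reg=0xC4
After byte 4 (0xF3): reg=0x85
After byte 5 (0xC2): reg=0xD2
After byte 6 (0x27): reg=0xC5
After byte 7 (0x9E): reg=0x86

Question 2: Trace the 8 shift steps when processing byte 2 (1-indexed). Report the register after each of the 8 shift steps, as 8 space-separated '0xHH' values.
After byte 1 (0x9F): reg=0x8B
Register before byte 2: 0x8B
After XOR with byte 0xAA: 0x21

Answer: 0x42 0x84 0x0F 0x1E 0x3C 0x78 0xF0 0xE7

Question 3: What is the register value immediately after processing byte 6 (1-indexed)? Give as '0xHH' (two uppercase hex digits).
After byte 1 (0x9F): reg=0x8B
After byte 2 (0xAA): reg=0xE7
After byte 3 (0xCB): reg=0xC4
After byte 4 (0xF3): reg=0x85
After byte 5 (0xC2): reg=0xD2
After byte 6 (0x27): reg=0xC5

Answer: 0xC5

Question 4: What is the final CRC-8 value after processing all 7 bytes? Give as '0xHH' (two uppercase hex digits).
After byte 1 (0x9F): reg=0x8B
After byte 2 (0xAA): reg=0xE7
After byte 3 (0xCB): reg=0xC4
After byte 4 (0xF3): reg=0x85
After byte 5 (0xC2): reg=0xD2
After byte 6 (0x27): reg=0xC5
After byte 7 (0x9E): reg=0x86

Answer: 0x86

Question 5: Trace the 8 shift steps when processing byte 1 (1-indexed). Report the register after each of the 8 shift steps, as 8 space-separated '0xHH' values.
Answer: 0x6A 0xD4 0xAF 0x59 0xB2 0x63 0xC6 0x8B

Derivation:
Register before byte 1: 0xAA
After XOR with byte 0x9F: 0x35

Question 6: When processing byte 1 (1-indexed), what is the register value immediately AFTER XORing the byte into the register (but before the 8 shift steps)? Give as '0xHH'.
Answer: 0x35

Derivation:
Register before byte 1: 0xAA
Byte 1: 0x9F
0xAA XOR 0x9F = 0x35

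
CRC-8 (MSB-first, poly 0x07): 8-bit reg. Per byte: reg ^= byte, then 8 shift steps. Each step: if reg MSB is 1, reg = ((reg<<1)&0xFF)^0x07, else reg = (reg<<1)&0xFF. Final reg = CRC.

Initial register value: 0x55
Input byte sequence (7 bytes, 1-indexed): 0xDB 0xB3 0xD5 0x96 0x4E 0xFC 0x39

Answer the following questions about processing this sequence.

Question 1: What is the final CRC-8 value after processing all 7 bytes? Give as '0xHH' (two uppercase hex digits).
Answer: 0xD1

Derivation:
After byte 1 (0xDB): reg=0xA3
After byte 2 (0xB3): reg=0x70
After byte 3 (0xD5): reg=0x72
After byte 4 (0x96): reg=0xB2
After byte 5 (0x4E): reg=0xFA
After byte 6 (0xFC): reg=0x12
After byte 7 (0x39): reg=0xD1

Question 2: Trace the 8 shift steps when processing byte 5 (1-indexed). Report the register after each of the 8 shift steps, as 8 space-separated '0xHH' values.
Answer: 0xFF 0xF9 0xF5 0xED 0xDD 0xBD 0x7D 0xFA

Derivation:
After byte 1 (0xDB): reg=0xA3
After byte 2 (0xB3): reg=0x70
After byte 3 (0xD5): reg=0x72
After byte 4 (0x96): reg=0xB2
Register before byte 5: 0xB2
After XOR with byte 0x4E: 0xFC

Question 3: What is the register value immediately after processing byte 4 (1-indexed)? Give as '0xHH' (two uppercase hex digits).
After byte 1 (0xDB): reg=0xA3
After byte 2 (0xB3): reg=0x70
After byte 3 (0xD5): reg=0x72
After byte 4 (0x96): reg=0xB2

Answer: 0xB2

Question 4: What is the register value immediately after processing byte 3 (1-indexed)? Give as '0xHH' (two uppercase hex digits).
After byte 1 (0xDB): reg=0xA3
After byte 2 (0xB3): reg=0x70
After byte 3 (0xD5): reg=0x72

Answer: 0x72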